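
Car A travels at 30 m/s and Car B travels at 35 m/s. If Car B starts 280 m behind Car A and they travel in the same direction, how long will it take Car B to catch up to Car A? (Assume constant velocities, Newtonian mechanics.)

Relative speed: v_rel = 35 - 30 = 5 m/s
Time to catch: t = d₀/v_rel = 280/5 = 56.0 s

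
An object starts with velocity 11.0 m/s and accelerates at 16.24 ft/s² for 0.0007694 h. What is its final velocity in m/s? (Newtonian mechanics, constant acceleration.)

a = 16.24 ft/s² × 0.3048 = 4.94995 m/s²
t = 0.0007694 h × 3600.0 = 2.76984 s
v = v₀ + a × t = 11.0 + 4.94995 × 2.76984 = 24.71 m/s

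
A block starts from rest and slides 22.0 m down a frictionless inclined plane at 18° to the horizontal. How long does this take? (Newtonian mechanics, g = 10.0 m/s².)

a = g sin(θ) = 10.0 × sin(18°) = 3.0902 m/s²
t = √(2d/a) = √(2 × 22.0 / 3.0902) = 3.77 s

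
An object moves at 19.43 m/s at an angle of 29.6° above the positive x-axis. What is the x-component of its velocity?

vₓ = v cos(θ) = 19.43 × cos(29.6°) = 16.89 m/s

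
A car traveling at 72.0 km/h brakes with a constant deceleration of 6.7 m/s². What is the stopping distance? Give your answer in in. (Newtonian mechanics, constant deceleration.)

v₀ = 72.0 km/h × 0.2777777777777778 = 20.0 m/s
d = v₀² / (2a) = 20.0² / (2 × 6.7) = 400.0 / 13.4 = 29.8507 m
d = 29.8507 m / 0.0254 = 1175 in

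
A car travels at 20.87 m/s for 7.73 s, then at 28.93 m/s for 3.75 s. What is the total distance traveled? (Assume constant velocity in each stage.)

d₁ = v₁t₁ = 20.87 × 7.73 = 161.3251 m
d₂ = v₂t₂ = 28.93 × 3.75 = 108.4875 m
d_total = 161.3251 + 108.4875 = 269.81 m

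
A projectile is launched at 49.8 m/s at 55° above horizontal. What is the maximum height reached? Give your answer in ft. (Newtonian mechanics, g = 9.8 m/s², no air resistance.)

H = v₀² × sin²(θ) / (2g) = 49.8² × sin(55°)² / (2 × 9.8) = 2480.04 × 0.67101 / 19.6 = 84.9047 m
H = 84.9047 m / 0.3048 = 278.6 ft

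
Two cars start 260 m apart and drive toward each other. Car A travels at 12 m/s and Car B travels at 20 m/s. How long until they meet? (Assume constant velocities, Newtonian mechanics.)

Combined speed: v_combined = 12 + 20 = 32 m/s
Time to meet: t = d/v_combined = 260/32 = 8.12 s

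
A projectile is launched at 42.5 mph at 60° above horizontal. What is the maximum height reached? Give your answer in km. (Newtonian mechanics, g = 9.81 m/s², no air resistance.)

v₀ = 42.5 mph × 0.44704 = 18.9992 m/s
H = v₀² × sin²(θ) / (2g) = 18.9992² × sin(60°)² / (2 × 9.81) = 360.97 × 0.75 / 19.62 = 13.7985 m
H = 13.7985 m / 1000.0 = 0.0138 km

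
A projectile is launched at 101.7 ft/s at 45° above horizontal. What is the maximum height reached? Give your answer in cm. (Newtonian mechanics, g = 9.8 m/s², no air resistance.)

v₀ = 101.7 ft/s × 0.3048 = 30.9982 m/s
H = v₀² × sin²(θ) / (2g) = 30.9982² × sin(45°)² / (2 × 9.8) = 960.888 × 0.5 / 19.6 = 24.5124 m
H = 24.5124 m / 0.01 = 2451 cm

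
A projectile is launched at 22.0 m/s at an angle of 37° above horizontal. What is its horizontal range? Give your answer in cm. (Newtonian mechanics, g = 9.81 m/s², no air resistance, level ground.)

R = v₀² × sin(2θ) / g = 22.0² × sin(2 × 37°) / 9.81 = 484.0 × 0.961262 / 9.81 = 47.4262 m
R = 47.4262 m / 0.01 = 4743 cm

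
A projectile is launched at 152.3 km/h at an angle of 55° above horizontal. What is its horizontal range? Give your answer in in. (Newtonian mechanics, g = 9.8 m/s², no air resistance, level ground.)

v₀ = 152.3 km/h × 0.2777777777777778 = 42.3056 m/s
R = v₀² × sin(2θ) / g = 42.3056² × sin(2 × 55°) / 9.8 = 1789.76 × 0.939693 / 9.8 = 171.615 m
R = 171.615 m / 0.0254 = 6756 in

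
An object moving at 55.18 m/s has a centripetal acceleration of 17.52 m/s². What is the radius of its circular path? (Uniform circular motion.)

r = v²/a_c = 55.18²/17.52 = 173.79 m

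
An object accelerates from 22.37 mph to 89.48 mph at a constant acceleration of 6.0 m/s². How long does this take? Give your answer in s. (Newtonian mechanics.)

v₀ = 22.37 mph × 0.44704 = 10.0003 m/s
v = 89.48 mph × 0.44704 = 40.0011 m/s
t = (v - v₀) / a = (40.0011 - 10.0003) / 6.0 = 5.0 s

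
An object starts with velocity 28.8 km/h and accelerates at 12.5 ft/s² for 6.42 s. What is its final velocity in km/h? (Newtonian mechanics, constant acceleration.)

v₀ = 28.8 km/h × 0.2777777777777778 = 8.0 m/s
a = 12.5 ft/s² × 0.3048 = 3.81 m/s²
v = v₀ + a × t = 8.0 + 3.81 × 6.42 = 32.4602 m/s
v = 32.4602 m/s / 0.2777777777777778 = 116.9 km/h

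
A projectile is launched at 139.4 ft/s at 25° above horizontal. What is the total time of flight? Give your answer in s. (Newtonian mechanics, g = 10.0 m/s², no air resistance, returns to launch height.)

v₀ = 139.4 ft/s × 0.3048 = 42.4891 m/s
T = 2 × v₀ × sin(θ) / g = 2 × 42.4891 × sin(25°) / 10.0 = 2 × 42.4891 × 0.422618 / 10.0 = 3.591 s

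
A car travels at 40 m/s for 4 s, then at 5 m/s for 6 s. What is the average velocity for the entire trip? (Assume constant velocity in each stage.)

d₁ = v₁t₁ = 40 × 4 = 160 m
d₂ = v₂t₂ = 5 × 6 = 30 m
d_total = 190 m, t_total = 10 s
v_avg = d_total/t_total = 190/10 = 19.0 m/s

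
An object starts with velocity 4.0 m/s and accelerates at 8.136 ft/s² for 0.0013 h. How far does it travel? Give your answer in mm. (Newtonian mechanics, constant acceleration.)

a = 8.136 ft/s² × 0.3048 = 2.47985 m/s²
t = 0.0013 h × 3600.0 = 4.68 s
d = v₀ × t + ½ × a × t² = 4.0 × 4.68 + 0.5 × 2.47985 × 4.68² = 45.8773 m
d = 45.8773 m / 0.001 = 45880 mm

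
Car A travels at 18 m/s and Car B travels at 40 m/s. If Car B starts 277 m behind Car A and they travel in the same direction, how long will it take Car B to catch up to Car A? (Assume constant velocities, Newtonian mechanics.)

Relative speed: v_rel = 40 - 18 = 22 m/s
Time to catch: t = d₀/v_rel = 277/22 = 12.59 s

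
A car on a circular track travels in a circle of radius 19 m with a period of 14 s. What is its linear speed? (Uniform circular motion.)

v = 2πr/T = 2π×19/14 = 8.53 m/s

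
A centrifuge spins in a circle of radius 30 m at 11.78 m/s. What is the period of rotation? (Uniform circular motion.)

T = 2πr/v = 2π×30/11.78 = 16.0 s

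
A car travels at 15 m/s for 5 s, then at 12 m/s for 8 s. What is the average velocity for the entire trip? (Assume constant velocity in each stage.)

d₁ = v₁t₁ = 15 × 5 = 75 m
d₂ = v₂t₂ = 12 × 8 = 96 m
d_total = 171 m, t_total = 13 s
v_avg = d_total/t_total = 171/13 = 13.15 m/s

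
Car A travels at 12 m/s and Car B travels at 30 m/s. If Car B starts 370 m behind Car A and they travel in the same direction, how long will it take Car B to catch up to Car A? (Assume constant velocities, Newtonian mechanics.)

Relative speed: v_rel = 30 - 12 = 18 m/s
Time to catch: t = d₀/v_rel = 370/18 = 20.56 s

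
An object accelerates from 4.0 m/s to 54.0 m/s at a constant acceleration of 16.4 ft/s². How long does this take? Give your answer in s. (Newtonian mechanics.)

a = 16.4 ft/s² × 0.3048 = 4.99872 m/s²
t = (v - v₀) / a = (54.0 - 4.0) / 4.99872 = 10.0 s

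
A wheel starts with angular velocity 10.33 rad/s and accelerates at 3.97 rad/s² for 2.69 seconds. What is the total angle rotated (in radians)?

θ = ω₀t + ½αt² = 10.33×2.69 + ½×3.97×2.69² = 42.15 rad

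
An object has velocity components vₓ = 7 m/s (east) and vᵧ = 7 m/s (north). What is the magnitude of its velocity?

|v| = √(vₓ² + vᵧ²) = √(7² + 7²) = √(98) = 9.9 m/s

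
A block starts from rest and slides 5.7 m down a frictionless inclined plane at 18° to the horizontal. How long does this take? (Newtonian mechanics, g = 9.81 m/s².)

a = g sin(θ) = 9.81 × sin(18°) = 3.0315 m/s²
t = √(2d/a) = √(2 × 5.7 / 3.0315) = 1.94 s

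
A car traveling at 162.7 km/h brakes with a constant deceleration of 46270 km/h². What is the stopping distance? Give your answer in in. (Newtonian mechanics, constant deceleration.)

v₀ = 162.7 km/h × 0.2777777777777778 = 45.1944 m/s
a = 46270 km/h² × 7.716049382716049e-05 = 3.57022 m/s²
d = v₀² / (2a) = 45.1944² / (2 × 3.57022) = 2042.53 / 7.14044 = 286.051 m
d = 286.051 m / 0.0254 = 11260 in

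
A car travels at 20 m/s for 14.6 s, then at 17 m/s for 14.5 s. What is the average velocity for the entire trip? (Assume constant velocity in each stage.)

d₁ = v₁t₁ = 20 × 14.6 = 292.0 m
d₂ = v₂t₂ = 17 × 14.5 = 246.5 m
d_total = 538.5 m, t_total = 29.1 s
v_avg = d_total/t_total = 538.5/29.1 = 18.51 m/s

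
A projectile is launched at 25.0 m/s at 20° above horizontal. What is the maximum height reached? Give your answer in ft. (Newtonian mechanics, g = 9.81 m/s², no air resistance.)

H = v₀² × sin²(θ) / (2g) = 25.0² × sin(20°)² / (2 × 9.81) = 625.0 × 0.116978 / 19.62 = 3.72636 m
H = 3.72636 m / 0.3048 = 12.23 ft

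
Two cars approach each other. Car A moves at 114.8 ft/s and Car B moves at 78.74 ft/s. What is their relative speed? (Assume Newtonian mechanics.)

v_rel = v_A + v_B = 114.8 + 78.74 = 193.54 ft/s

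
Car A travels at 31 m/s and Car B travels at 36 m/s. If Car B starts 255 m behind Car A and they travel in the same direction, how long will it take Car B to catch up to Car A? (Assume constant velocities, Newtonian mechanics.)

Relative speed: v_rel = 36 - 31 = 5 m/s
Time to catch: t = d₀/v_rel = 255/5 = 51.0 s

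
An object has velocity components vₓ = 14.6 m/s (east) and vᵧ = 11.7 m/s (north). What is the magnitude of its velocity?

|v| = √(vₓ² + vᵧ²) = √(14.6² + 11.7²) = √(350.05) = 18.71 m/s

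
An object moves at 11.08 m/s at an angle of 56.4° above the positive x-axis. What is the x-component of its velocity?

vₓ = v cos(θ) = 11.08 × cos(56.4°) = 6.13 m/s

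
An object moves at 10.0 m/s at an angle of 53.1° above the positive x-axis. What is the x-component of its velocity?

vₓ = v cos(θ) = 10.0 × cos(53.1°) = 6.0 m/s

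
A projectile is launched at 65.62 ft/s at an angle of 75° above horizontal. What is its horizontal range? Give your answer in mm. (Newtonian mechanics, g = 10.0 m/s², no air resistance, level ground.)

v₀ = 65.62 ft/s × 0.3048 = 20.001 m/s
R = v₀² × sin(2θ) / g = 20.001² × sin(2 × 75°) / 10.0 = 400.04 × 0.5 / 10.0 = 20.002 m
R = 20.002 m / 0.001 = 20000 mm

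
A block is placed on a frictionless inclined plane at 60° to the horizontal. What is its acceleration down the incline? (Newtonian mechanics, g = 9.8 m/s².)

a = g sin(θ) = 9.8 × sin(60°) = 9.8 × 0.866 = 8.49 m/s²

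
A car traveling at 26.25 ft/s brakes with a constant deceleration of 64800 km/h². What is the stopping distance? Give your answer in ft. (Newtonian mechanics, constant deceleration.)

v₀ = 26.25 ft/s × 0.3048 = 8.001 m/s
a = 64800 km/h² × 7.716049382716049e-05 = 5.0 m/s²
d = v₀² / (2a) = 8.001² / (2 × 5.0) = 64.016 / 10.0 = 6.4016 m
d = 6.4016 m / 0.3048 = 21.0 ft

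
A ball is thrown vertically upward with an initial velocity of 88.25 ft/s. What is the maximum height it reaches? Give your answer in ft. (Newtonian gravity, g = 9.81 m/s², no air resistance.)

v₀ = 88.25 ft/s × 0.3048 = 26.8986 m/s
h_max = v₀² / (2g) = 26.8986² / (2 × 9.81) = 723.535 / 19.62 = 36.8774 m
h_max = 36.8774 m / 0.3048 = 121.0 ft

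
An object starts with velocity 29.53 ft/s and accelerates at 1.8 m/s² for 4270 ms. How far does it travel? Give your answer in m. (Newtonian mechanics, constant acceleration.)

v₀ = 29.53 ft/s × 0.3048 = 9.00074 m/s
t = 4270 ms × 0.001 = 4.27 s
d = v₀ × t + ½ × a × t² = 9.00074 × 4.27 + 0.5 × 1.8 × 4.27² = 54.84 m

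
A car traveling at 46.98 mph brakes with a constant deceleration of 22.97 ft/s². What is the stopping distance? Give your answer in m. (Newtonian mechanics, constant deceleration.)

v₀ = 46.98 mph × 0.44704 = 21.0019 m/s
a = 22.97 ft/s² × 0.3048 = 7.00126 m/s²
d = v₀² / (2a) = 21.0019² / (2 × 7.00126) = 441.08 / 14.0025 = 31.5 m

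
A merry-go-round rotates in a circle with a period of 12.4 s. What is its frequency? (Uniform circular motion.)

f = 1/T = 1/12.4 = 0.0806 Hz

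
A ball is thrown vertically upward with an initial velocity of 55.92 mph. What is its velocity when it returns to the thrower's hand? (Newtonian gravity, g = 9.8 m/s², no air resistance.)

By conservation of energy (no air resistance), the ball returns to the throw height with the same speed as launch, but directed downward.
|v_ground| = v₀ = 55.92 mph
v_ground = 55.92 mph (downward)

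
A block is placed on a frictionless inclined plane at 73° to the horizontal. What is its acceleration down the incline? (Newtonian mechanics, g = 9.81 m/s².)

a = g sin(θ) = 9.81 × sin(73°) = 9.81 × 0.9563 = 9.38 m/s²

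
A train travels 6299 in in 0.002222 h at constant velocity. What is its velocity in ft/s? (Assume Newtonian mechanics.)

d = 6299 in × 0.0254 = 159.995 m
t = 0.002222 h × 3600.0 = 7.9992 s
v = d / t = 159.995 / 7.9992 = 20.0014 m/s
v = 20.0014 m/s / 0.3048 = 65.62 ft/s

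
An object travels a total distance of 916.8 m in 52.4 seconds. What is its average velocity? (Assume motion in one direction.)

v_avg = Δd / Δt = 916.8 / 52.4 = 17.5 m/s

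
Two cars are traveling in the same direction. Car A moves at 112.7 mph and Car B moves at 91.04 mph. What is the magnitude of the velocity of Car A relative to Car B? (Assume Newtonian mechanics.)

v_rel = |v_A - v_B| = |112.7 - 91.04| = 21.66 mph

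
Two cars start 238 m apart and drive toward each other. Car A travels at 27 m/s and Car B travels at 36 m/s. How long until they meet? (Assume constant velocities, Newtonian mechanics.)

Combined speed: v_combined = 27 + 36 = 63 m/s
Time to meet: t = d/v_combined = 238/63 = 3.78 s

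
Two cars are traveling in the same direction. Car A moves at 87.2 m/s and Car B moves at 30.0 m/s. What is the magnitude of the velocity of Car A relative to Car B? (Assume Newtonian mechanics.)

v_rel = |v_A - v_B| = |87.2 - 30.0| = 57.2 m/s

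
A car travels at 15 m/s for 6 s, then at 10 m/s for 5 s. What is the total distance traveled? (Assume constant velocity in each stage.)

d₁ = v₁t₁ = 15 × 6 = 90 m
d₂ = v₂t₂ = 10 × 5 = 50 m
d_total = 90 + 50 = 140 m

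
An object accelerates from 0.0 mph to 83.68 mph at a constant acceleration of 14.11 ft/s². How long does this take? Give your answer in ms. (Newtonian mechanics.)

v₀ = 0.0 mph × 0.44704 = 0.0 m/s
v = 83.68 mph × 0.44704 = 37.4083 m/s
a = 14.11 ft/s² × 0.3048 = 4.30073 m/s²
t = (v - v₀) / a = (37.4083 - 0.0) / 4.30073 = 8.69813 s
t = 8.69813 s / 0.001 = 8698 ms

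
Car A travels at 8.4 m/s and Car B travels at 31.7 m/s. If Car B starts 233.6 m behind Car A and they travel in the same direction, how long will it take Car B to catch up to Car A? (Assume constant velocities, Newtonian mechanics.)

Relative speed: v_rel = 31.7 - 8.4 = 23.3 m/s
Time to catch: t = d₀/v_rel = 233.6/23.3 = 10.03 s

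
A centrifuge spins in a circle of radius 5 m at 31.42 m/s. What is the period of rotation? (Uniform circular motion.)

T = 2πr/v = 2π×5/31.42 = 1.0 s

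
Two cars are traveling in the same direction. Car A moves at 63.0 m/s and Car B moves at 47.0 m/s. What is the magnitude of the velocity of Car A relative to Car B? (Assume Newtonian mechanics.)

v_rel = |v_A - v_B| = |63.0 - 47.0| = 16.0 m/s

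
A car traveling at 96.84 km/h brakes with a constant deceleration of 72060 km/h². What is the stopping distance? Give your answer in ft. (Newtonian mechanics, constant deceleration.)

v₀ = 96.84 km/h × 0.2777777777777778 = 26.9 m/s
a = 72060 km/h² × 7.716049382716049e-05 = 5.56019 m/s²
d = v₀² / (2a) = 26.9² / (2 × 5.56019) = 723.61 / 11.1204 = 65.0705 m
d = 65.0705 m / 0.3048 = 213.5 ft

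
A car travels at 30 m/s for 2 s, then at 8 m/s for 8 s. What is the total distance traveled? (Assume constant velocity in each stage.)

d₁ = v₁t₁ = 30 × 2 = 60 m
d₂ = v₂t₂ = 8 × 8 = 64 m
d_total = 60 + 64 = 124 m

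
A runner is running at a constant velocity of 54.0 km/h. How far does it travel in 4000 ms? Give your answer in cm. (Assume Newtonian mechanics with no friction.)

v = 54.0 km/h × 0.2777777777777778 = 15.0 m/s
t = 4000 ms × 0.001 = 4.0 s
d = v × t = 15.0 × 4.0 = 60.0 m
d = 60.0 m / 0.01 = 6000 cm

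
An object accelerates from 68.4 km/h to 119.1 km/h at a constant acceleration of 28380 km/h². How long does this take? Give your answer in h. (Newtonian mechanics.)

v₀ = 68.4 km/h × 0.2777777777777778 = 19.0 m/s
v = 119.1 km/h × 0.2777777777777778 = 33.0833 m/s
a = 28380 km/h² × 7.716049382716049e-05 = 2.18981 m/s²
t = (v - v₀) / a = (33.0833 - 19.0) / 2.18981 = 6.43129 s
t = 6.43129 s / 3600.0 = 0.001786 h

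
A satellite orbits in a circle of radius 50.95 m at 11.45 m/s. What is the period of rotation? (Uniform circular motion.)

T = 2πr/v = 2π×50.95/11.45 = 27.96 s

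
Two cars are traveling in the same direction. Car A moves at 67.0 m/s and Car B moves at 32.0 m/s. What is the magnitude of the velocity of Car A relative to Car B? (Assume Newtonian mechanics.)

v_rel = |v_A - v_B| = |67.0 - 32.0| = 35.0 m/s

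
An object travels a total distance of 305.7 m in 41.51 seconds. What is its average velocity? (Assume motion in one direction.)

v_avg = Δd / Δt = 305.7 / 41.51 = 7.36 m/s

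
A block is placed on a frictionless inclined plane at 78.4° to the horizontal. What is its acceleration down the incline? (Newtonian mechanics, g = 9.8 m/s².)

a = g sin(θ) = 9.8 × sin(78.4°) = 9.8 × 0.9796 = 9.6 m/s²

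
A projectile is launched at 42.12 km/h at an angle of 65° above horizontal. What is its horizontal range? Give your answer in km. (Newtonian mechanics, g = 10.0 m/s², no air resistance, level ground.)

v₀ = 42.12 km/h × 0.2777777777777778 = 11.7 m/s
R = v₀² × sin(2θ) / g = 11.7² × sin(2 × 65°) / 10.0 = 136.89 × 0.766044 / 10.0 = 10.4864 m
R = 10.4864 m / 1000.0 = 0.01049 km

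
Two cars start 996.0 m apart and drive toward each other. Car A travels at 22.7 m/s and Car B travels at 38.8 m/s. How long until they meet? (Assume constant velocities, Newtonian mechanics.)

Combined speed: v_combined = 22.7 + 38.8 = 61.5 m/s
Time to meet: t = d/v_combined = 996.0/61.5 = 16.2 s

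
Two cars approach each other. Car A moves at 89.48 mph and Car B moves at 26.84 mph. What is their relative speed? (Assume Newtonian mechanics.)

v_rel = v_A + v_B = 89.48 + 26.84 = 116.32 mph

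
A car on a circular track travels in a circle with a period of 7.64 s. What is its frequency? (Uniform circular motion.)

f = 1/T = 1/7.64 = 0.1309 Hz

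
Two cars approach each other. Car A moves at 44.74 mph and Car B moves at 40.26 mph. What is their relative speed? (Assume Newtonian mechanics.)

v_rel = v_A + v_B = 44.74 + 40.26 = 85.0 mph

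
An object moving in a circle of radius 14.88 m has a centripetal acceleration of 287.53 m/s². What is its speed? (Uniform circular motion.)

v = √(a_c × r) = √(287.53 × 14.88) = 65.41 m/s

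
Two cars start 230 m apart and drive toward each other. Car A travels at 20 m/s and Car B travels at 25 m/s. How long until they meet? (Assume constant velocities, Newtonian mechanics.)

Combined speed: v_combined = 20 + 25 = 45 m/s
Time to meet: t = d/v_combined = 230/45 = 5.11 s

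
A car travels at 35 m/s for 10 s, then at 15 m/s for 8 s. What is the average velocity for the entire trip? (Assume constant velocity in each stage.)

d₁ = v₁t₁ = 35 × 10 = 350 m
d₂ = v₂t₂ = 15 × 8 = 120 m
d_total = 470 m, t_total = 18 s
v_avg = d_total/t_total = 470/18 = 26.11 m/s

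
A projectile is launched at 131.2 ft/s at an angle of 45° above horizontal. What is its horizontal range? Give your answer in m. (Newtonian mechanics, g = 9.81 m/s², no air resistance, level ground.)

v₀ = 131.2 ft/s × 0.3048 = 39.9898 m/s
R = v₀² × sin(2θ) / g = 39.9898² × sin(2 × 45°) / 9.81 = 1599.18 × 1.0 / 9.81 = 163.0 m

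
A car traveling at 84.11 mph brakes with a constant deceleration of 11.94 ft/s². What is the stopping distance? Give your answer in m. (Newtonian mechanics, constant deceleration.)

v₀ = 84.11 mph × 0.44704 = 37.6005 m/s
a = 11.94 ft/s² × 0.3048 = 3.63931 m/s²
d = v₀² / (2a) = 37.6005² / (2 × 3.63931) = 1413.8 / 7.27862 = 194.2 m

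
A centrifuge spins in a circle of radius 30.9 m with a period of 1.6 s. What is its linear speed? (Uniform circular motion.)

v = 2πr/T = 2π×30.9/1.6 = 121.34 m/s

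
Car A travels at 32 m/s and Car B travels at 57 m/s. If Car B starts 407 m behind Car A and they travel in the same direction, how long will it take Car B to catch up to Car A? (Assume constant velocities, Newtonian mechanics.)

Relative speed: v_rel = 57 - 32 = 25 m/s
Time to catch: t = d₀/v_rel = 407/25 = 16.28 s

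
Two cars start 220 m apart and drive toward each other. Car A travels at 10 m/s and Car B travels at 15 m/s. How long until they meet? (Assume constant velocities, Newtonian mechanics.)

Combined speed: v_combined = 10 + 15 = 25 m/s
Time to meet: t = d/v_combined = 220/25 = 8.8 s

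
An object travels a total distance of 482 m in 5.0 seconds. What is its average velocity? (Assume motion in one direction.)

v_avg = Δd / Δt = 482 / 5.0 = 96.4 m/s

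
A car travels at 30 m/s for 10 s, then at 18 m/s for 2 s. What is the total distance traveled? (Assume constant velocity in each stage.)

d₁ = v₁t₁ = 30 × 10 = 300 m
d₂ = v₂t₂ = 18 × 2 = 36 m
d_total = 300 + 36 = 336 m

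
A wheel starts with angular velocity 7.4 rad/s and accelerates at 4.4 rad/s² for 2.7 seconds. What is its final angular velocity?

ω = ω₀ + αt = 7.4 + 4.4 × 2.7 = 19.28 rad/s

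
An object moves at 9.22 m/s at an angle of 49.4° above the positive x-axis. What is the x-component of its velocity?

vₓ = v cos(θ) = 9.22 × cos(49.4°) = 6.0 m/s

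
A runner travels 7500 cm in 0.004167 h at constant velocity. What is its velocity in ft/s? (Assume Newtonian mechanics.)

d = 7500 cm × 0.01 = 75.0 m
t = 0.004167 h × 3600.0 = 15.0012 s
v = d / t = 75.0 / 15.0012 = 4.9996 m/s
v = 4.9996 m/s / 0.3048 = 16.4 ft/s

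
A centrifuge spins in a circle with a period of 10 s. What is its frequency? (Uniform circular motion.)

f = 1/T = 1/10 = 0.1 Hz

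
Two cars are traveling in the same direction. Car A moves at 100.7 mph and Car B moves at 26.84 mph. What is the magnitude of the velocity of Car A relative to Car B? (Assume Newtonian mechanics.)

v_rel = |v_A - v_B| = |100.7 - 26.84| = 73.86 mph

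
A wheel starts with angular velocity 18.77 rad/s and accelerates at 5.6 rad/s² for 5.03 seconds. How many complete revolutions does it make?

θ = ω₀t + ½αt² = 18.77×5.03 + ½×5.6×5.03² = 165.25562 rad
Total revolutions = θ/(2π) = 165.25562/(2π) = 26.3
Complete revolutions = ⌊26.3⌋ = 26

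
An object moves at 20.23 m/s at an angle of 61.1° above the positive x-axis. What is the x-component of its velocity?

vₓ = v cos(θ) = 20.23 × cos(61.1°) = 9.78 m/s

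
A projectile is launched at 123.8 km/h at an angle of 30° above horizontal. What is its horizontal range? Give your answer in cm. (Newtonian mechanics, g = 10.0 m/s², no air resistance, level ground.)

v₀ = 123.8 km/h × 0.2777777777777778 = 34.3889 m/s
R = v₀² × sin(2θ) / g = 34.3889² × sin(2 × 30°) / 10.0 = 1182.6 × 0.866025 / 10.0 = 102.416 m
R = 102.416 m / 0.01 = 10240 cm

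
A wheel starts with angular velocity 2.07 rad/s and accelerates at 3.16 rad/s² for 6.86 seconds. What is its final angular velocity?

ω = ω₀ + αt = 2.07 + 3.16 × 6.86 = 23.75 rad/s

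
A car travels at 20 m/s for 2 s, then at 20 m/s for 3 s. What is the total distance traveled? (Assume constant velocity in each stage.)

d₁ = v₁t₁ = 20 × 2 = 40 m
d₂ = v₂t₂ = 20 × 3 = 60 m
d_total = 40 + 60 = 100 m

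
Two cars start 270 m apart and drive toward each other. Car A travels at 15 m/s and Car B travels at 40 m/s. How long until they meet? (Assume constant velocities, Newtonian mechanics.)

Combined speed: v_combined = 15 + 40 = 55 m/s
Time to meet: t = d/v_combined = 270/55 = 4.91 s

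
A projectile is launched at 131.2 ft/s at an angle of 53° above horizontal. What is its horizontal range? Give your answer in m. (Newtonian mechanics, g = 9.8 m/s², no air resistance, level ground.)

v₀ = 131.2 ft/s × 0.3048 = 39.9898 m/s
R = v₀² × sin(2θ) / g = 39.9898² × sin(2 × 53°) / 9.8 = 1599.18 × 0.961262 / 9.8 = 156.9 m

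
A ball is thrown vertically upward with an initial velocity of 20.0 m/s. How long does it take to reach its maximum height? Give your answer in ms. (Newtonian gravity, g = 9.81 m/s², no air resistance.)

t_up = v₀ / g = 20.0 / 9.81 = 2.03874 s
t_up = 2.03874 s / 0.001 = 2039 ms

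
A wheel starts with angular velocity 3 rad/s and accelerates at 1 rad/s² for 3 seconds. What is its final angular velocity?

ω = ω₀ + αt = 3 + 1 × 3 = 6 rad/s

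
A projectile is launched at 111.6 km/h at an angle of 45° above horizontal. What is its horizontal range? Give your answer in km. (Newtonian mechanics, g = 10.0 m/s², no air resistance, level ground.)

v₀ = 111.6 km/h × 0.2777777777777778 = 31.0 m/s
R = v₀² × sin(2θ) / g = 31.0² × sin(2 × 45°) / 10.0 = 961.0 × 1.0 / 10.0 = 96.1 m
R = 96.1 m / 1000.0 = 0.0961 km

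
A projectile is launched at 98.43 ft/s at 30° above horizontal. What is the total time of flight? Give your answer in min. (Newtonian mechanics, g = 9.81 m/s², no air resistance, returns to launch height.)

v₀ = 98.43 ft/s × 0.3048 = 30.0015 m/s
T = 2 × v₀ × sin(θ) / g = 2 × 30.0015 × sin(30°) / 9.81 = 2 × 30.0015 × 0.5 / 9.81 = 3.05826 s
T = 3.05826 s / 60.0 = 0.05097 min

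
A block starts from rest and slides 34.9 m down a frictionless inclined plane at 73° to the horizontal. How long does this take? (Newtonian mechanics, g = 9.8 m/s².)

a = g sin(θ) = 9.8 × sin(73°) = 9.3718 m/s²
t = √(2d/a) = √(2 × 34.9 / 9.3718) = 2.73 s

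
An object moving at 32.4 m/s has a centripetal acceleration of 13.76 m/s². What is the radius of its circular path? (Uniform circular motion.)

r = v²/a_c = 32.4²/13.76 = 76.29 m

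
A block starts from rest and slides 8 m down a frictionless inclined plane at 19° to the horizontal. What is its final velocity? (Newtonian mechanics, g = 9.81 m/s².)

a = g sin(θ) = 9.81 × sin(19°) = 3.1938 m/s²
v = √(2ad) = √(2 × 3.1938 × 8) = 7.15 m/s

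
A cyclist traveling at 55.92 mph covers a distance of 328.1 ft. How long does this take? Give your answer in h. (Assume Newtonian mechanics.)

d = 328.1 ft × 0.3048 = 100.005 m
v = 55.92 mph × 0.44704 = 24.9985 m/s
t = d / v = 100.005 / 24.9985 = 4.00044 s
t = 4.00044 s / 3600.0 = 0.001111 h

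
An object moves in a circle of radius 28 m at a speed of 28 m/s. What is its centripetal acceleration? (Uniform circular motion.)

a_c = v²/r = 28²/28 = 784/28 = 28.0 m/s²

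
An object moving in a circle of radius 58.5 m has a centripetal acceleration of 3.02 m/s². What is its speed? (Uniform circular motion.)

v = √(a_c × r) = √(3.02 × 58.5) = 13.29 m/s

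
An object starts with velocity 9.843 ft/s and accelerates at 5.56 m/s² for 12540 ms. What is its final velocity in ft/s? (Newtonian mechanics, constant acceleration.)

v₀ = 9.843 ft/s × 0.3048 = 3.00015 m/s
t = 12540 ms × 0.001 = 12.54 s
v = v₀ + a × t = 3.00015 + 5.56 × 12.54 = 72.7225 m/s
v = 72.7225 m/s / 0.3048 = 238.6 ft/s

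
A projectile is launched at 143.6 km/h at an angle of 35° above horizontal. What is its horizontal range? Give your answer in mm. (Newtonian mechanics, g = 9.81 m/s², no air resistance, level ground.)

v₀ = 143.6 km/h × 0.2777777777777778 = 39.8889 m/s
R = v₀² × sin(2θ) / g = 39.8889² × sin(2 × 35°) / 9.81 = 1591.12 × 0.939693 / 9.81 = 152.412 m
R = 152.412 m / 0.001 = 152400 mm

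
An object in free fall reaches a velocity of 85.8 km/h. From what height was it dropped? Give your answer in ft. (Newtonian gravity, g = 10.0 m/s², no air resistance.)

v = 85.8 km/h × 0.2777777777777778 = 23.8333 m/s
h = v² / (2g) = 23.8333² / (2 × 10.0) = 28.4013 m
h = 28.4013 m / 0.3048 = 93.18 ft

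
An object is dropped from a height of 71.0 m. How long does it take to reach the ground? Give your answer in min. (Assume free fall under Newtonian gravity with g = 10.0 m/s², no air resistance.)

t = √(2h/g) = √(2 × 71.0 / 10.0) = 3.76829 s
t = 3.76829 s / 60.0 = 0.0628 min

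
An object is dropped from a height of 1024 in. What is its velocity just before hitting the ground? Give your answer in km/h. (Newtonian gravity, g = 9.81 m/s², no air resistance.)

h = 1024 in × 0.0254 = 26.0096 m
v = √(2gh) = √(2 × 9.81 × 26.0096) = 22.59 m/s
v = 22.59 m/s / 0.2777777777777778 = 81.32 km/h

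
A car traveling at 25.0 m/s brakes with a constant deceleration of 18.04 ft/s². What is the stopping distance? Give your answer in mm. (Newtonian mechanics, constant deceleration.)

a = 18.04 ft/s² × 0.3048 = 5.49859 m/s²
d = v₀² / (2a) = 25.0² / (2 × 5.49859) = 625.0 / 10.9972 = 56.8326 m
d = 56.8326 m / 0.001 = 56830 mm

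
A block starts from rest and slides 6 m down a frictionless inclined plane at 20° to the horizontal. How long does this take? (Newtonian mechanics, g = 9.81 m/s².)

a = g sin(θ) = 9.81 × sin(20°) = 3.3552 m/s²
t = √(2d/a) = √(2 × 6 / 3.3552) = 1.89 s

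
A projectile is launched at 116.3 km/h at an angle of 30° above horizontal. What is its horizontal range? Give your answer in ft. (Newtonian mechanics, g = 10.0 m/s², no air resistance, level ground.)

v₀ = 116.3 km/h × 0.2777777777777778 = 32.3056 m/s
R = v₀² × sin(2θ) / g = 32.3056² × sin(2 × 30°) / 10.0 = 1043.65 × 0.866025 / 10.0 = 90.3827 m
R = 90.3827 m / 0.3048 = 296.5 ft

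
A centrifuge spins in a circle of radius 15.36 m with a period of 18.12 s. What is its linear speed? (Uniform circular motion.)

v = 2πr/T = 2π×15.36/18.12 = 5.33 m/s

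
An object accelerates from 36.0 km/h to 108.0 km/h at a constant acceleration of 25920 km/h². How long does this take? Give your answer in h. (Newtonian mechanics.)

v₀ = 36.0 km/h × 0.2777777777777778 = 10.0 m/s
v = 108.0 km/h × 0.2777777777777778 = 30.0 m/s
a = 25920 km/h² × 7.716049382716049e-05 = 2.0 m/s²
t = (v - v₀) / a = (30.0 - 10.0) / 2.0 = 10.0 s
t = 10.0 s / 3600.0 = 0.002778 h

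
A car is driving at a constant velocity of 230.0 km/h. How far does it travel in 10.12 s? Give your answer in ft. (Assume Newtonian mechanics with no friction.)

v = 230.0 km/h × 0.2777777777777778 = 63.8889 m/s
d = v × t = 63.8889 × 10.12 = 646.556 m
d = 646.556 m / 0.3048 = 2121 ft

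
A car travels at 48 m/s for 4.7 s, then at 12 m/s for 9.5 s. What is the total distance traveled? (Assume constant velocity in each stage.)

d₁ = v₁t₁ = 48 × 4.7 = 225.6 m
d₂ = v₂t₂ = 12 × 9.5 = 114.0 m
d_total = 225.6 + 114.0 = 339.6 m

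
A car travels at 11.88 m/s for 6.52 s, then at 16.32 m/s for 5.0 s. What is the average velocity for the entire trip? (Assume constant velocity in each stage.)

d₁ = v₁t₁ = 11.88 × 6.52 = 77.4576 m
d₂ = v₂t₂ = 16.32 × 5.0 = 81.6 m
d_total = 159.0576 m, t_total = 11.52 s
v_avg = d_total/t_total = 159.0576/11.52 = 13.81 m/s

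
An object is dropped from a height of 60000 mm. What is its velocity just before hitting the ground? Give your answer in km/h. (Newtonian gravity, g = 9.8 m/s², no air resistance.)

h = 60000 mm × 0.001 = 60.0 m
v = √(2gh) = √(2 × 9.8 × 60.0) = 34.2929 m/s
v = 34.2929 m/s / 0.2777777777777778 = 123.5 km/h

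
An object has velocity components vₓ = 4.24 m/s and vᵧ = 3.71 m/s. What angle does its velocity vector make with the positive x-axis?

θ = arctan(vᵧ/vₓ) = arctan(3.71/4.24) = 41.19°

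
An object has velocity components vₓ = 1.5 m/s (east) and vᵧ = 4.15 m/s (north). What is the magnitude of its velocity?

|v| = √(vₓ² + vᵧ²) = √(1.5² + 4.15²) = √(19.4725) = 4.41 m/s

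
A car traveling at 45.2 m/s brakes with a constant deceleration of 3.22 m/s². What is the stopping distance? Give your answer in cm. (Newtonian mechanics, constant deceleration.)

d = v₀² / (2a) = 45.2² / (2 × 3.22) = 2043.04 / 6.44 = 317.242 m
d = 317.242 m / 0.01 = 31720 cm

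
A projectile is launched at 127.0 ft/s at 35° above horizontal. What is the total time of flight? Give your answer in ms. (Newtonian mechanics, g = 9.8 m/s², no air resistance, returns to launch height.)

v₀ = 127.0 ft/s × 0.3048 = 38.7096 m/s
T = 2 × v₀ × sin(θ) / g = 2 × 38.7096 × sin(35°) / 9.8 = 2 × 38.7096 × 0.573576 / 9.8 = 4.5312 s
T = 4.5312 s / 0.001 = 4531 ms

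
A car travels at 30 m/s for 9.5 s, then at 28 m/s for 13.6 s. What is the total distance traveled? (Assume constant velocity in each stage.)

d₁ = v₁t₁ = 30 × 9.5 = 285.0 m
d₂ = v₂t₂ = 28 × 13.6 = 380.8 m
d_total = 285.0 + 380.8 = 665.8 m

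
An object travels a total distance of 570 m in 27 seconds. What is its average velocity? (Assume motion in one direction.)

v_avg = Δd / Δt = 570 / 27 = 21.11 m/s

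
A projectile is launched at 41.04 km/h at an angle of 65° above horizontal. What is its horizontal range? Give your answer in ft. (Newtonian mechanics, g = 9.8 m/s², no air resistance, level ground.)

v₀ = 41.04 km/h × 0.2777777777777778 = 11.4 m/s
R = v₀² × sin(2θ) / g = 11.4² × sin(2 × 65°) / 9.8 = 129.96 × 0.766044 / 9.8 = 10.1587 m
R = 10.1587 m / 0.3048 = 33.33 ft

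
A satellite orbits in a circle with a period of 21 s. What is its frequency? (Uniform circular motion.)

f = 1/T = 1/21 = 0.0476 Hz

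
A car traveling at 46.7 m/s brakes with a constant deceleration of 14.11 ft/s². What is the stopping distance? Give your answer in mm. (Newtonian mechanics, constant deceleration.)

a = 14.11 ft/s² × 0.3048 = 4.30073 m/s²
d = v₀² / (2a) = 46.7² / (2 × 4.30073) = 2180.89 / 8.60146 = 253.549 m
d = 253.549 m / 0.001 = 253500 mm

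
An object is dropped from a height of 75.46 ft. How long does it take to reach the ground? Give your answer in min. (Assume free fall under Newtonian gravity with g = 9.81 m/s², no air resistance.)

h = 75.46 ft × 0.3048 = 23.0002 m
t = √(2h/g) = √(2 × 23.0002 / 9.81) = 2.16544 s
t = 2.16544 s / 60.0 = 0.03609 min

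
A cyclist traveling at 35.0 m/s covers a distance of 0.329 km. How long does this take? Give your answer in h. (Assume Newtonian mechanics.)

d = 0.329 km × 1000.0 = 329.0 m
t = d / v = 329.0 / 35.0 = 9.4 s
t = 9.4 s / 3600.0 = 0.002611 h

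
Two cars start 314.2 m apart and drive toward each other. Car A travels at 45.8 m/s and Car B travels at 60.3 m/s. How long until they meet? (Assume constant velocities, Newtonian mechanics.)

Combined speed: v_combined = 45.8 + 60.3 = 106.1 m/s
Time to meet: t = d/v_combined = 314.2/106.1 = 2.96 s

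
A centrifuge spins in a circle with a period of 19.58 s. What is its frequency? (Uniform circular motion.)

f = 1/T = 1/19.58 = 0.0511 Hz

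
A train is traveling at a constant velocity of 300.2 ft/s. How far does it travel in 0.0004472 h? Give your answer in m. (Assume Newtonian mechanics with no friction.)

v = 300.2 ft/s × 0.3048 = 91.501 m/s
t = 0.0004472 h × 3600.0 = 1.60992 s
d = v × t = 91.501 × 1.60992 = 147.3 m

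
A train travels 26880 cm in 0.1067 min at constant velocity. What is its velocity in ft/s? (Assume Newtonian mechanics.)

d = 26880 cm × 0.01 = 268.8 m
t = 0.1067 min × 60.0 = 6.402 s
v = d / t = 268.8 / 6.402 = 41.9869 m/s
v = 41.9869 m/s / 0.3048 = 137.8 ft/s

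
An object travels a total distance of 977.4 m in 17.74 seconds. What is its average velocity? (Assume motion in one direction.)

v_avg = Δd / Δt = 977.4 / 17.74 = 55.1 m/s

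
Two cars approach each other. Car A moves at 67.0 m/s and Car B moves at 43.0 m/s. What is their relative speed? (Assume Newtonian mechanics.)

v_rel = v_A + v_B = 67.0 + 43.0 = 110.0 m/s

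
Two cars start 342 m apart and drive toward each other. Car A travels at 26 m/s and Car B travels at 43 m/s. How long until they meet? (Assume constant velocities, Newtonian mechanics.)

Combined speed: v_combined = 26 + 43 = 69 m/s
Time to meet: t = d/v_combined = 342/69 = 4.96 s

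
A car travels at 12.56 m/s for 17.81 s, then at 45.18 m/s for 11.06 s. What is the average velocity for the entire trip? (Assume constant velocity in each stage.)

d₁ = v₁t₁ = 12.56 × 17.81 = 223.6936 m
d₂ = v₂t₂ = 45.18 × 11.06 = 499.6908 m
d_total = 723.3844 m, t_total = 28.87 s
v_avg = d_total/t_total = 723.3844/28.87 = 25.06 m/s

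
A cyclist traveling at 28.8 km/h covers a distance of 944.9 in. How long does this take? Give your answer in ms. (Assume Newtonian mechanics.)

d = 944.9 in × 0.0254 = 24.0005 m
v = 28.8 km/h × 0.2777777777777778 = 8.0 m/s
t = d / v = 24.0005 / 8.0 = 3.00006 s
t = 3.00006 s / 0.001 = 3000 ms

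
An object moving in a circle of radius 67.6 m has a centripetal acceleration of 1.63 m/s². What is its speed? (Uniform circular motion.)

v = √(a_c × r) = √(1.63 × 67.6) = 10.5 m/s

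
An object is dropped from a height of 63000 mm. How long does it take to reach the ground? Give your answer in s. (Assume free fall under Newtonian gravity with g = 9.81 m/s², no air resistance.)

h = 63000 mm × 0.001 = 63.0 m
t = √(2h/g) = √(2 × 63.0 / 9.81) = 3.584 s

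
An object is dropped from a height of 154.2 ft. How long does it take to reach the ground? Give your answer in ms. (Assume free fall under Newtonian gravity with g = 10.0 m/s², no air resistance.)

h = 154.2 ft × 0.3048 = 47.0002 m
t = √(2h/g) = √(2 × 47.0002 / 10.0) = 3.06595 s
t = 3.06595 s / 0.001 = 3066 ms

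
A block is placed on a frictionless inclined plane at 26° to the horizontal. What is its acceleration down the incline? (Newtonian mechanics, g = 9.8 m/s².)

a = g sin(θ) = 9.8 × sin(26°) = 9.8 × 0.4384 = 4.3 m/s²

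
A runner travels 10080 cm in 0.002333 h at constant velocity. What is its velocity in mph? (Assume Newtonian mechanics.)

d = 10080 cm × 0.01 = 100.8 m
t = 0.002333 h × 3600.0 = 8.3988 s
v = d / t = 100.8 / 8.3988 = 12.0017 m/s
v = 12.0017 m/s / 0.44704 = 26.85 mph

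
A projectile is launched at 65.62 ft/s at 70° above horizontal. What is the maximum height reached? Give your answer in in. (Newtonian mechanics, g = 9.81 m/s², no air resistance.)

v₀ = 65.62 ft/s × 0.3048 = 20.001 m/s
H = v₀² × sin²(θ) / (2g) = 20.001² × sin(70°)² / (2 × 9.81) = 400.04 × 0.883022 / 19.62 = 18.0043 m
H = 18.0043 m / 0.0254 = 708.8 in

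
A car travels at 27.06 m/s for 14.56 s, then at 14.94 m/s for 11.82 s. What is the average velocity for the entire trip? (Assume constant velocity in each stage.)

d₁ = v₁t₁ = 27.06 × 14.56 = 393.9936 m
d₂ = v₂t₂ = 14.94 × 11.82 = 176.5908 m
d_total = 570.5844 m, t_total = 26.38 s
v_avg = d_total/t_total = 570.5844/26.38 = 21.63 m/s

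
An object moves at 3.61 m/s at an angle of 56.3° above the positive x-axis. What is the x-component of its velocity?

vₓ = v cos(θ) = 3.61 × cos(56.3°) = 2.0 m/s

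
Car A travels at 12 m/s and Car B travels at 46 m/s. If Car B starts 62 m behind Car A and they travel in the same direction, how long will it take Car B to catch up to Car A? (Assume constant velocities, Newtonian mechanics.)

Relative speed: v_rel = 46 - 12 = 34 m/s
Time to catch: t = d₀/v_rel = 62/34 = 1.82 s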